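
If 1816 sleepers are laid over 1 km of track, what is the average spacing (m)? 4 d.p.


Spacing = 1000 m / number of sleepers
Spacing = 1000 / 1816
Spacing = 0.5507 m

0.5507


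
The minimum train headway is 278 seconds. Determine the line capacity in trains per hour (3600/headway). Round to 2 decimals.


Capacity = 3600 / headway
Capacity = 3600 / 278
Capacity = 12.95 trains/hour

12.95


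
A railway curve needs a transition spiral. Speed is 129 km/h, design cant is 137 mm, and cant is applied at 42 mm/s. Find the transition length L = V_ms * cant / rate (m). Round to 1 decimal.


Convert speed: V = 129 / 3.6 = 35.8333 m/s
L = 35.8333 * 137 / 42
L = 4909.1667 / 42
L = 116.9 m

116.9


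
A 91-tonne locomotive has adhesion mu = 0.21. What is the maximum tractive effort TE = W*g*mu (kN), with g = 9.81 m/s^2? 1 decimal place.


TE_max = W * g * mu
TE_max = 91 * 9.81 * 0.21
TE_max = 892.71 * 0.21
TE_max = 187.5 kN

187.5


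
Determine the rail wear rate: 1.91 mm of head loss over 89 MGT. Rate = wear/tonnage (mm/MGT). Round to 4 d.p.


Wear rate = total wear / cumulative tonnage
Rate = 1.91 / 89
Rate = 0.0215 mm/MGT

0.0215


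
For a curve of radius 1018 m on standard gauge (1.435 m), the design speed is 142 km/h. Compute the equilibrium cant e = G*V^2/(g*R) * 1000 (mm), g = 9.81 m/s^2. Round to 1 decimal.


Convert speed: V = 142 / 3.6 = 39.4444 m/s
Apply formula: e = 1.435 * 39.4444^2 / (9.81 * 1018)
e = 1.435 * 1555.8642 / 9986.58
e = 0.223567 m = 223.6 mm

223.6


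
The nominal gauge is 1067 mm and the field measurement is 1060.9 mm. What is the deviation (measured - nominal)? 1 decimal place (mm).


Deviation = measured - nominal
Deviation = 1060.9 - 1067
Deviation = -6.1 mm

-6.1


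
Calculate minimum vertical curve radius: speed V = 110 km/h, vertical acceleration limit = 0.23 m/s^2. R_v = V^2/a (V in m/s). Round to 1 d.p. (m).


Convert speed: V = 110 / 3.6 = 30.5556 m/s
V^2 = 933.642 m^2/s^2
R_v = 933.642 / 0.23
R_v = 4059.3 m

4059.3


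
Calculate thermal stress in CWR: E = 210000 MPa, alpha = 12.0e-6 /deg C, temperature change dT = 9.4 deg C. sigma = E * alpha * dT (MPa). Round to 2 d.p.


sigma = E * alpha * dT
sigma = 210000 * 12.0e-6 * 9.4
sigma = 2.52 * 9.4
sigma = 23.69 MPa

23.69


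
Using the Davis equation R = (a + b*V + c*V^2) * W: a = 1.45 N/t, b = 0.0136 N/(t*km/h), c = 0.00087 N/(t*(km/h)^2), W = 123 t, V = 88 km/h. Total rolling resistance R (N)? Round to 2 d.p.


b*V = 0.0136 * 88 = 1.1968
c*V^2 = 0.00087 * 7744 = 6.73728
R_per_t = 1.45 + 1.1968 + 6.73728 = 9.38408 N/t
R_total = 9.38408 * 123 = 1154.24 N

1154.24


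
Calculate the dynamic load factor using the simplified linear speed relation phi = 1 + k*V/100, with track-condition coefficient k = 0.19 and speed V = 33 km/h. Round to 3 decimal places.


phi = 1 + k * V / 100
phi = 1 + 0.19 * 33 / 100
phi = 1 + 0.0627
phi = 1.063

1.063


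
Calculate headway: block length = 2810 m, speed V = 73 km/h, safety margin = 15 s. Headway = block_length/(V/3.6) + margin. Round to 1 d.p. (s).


V = 73 / 3.6 = 20.2778 m/s
Block traversal time = 2810 / 20.2778 = 138.5753 s
Headway = 138.5753 + 15
Headway = 153.6 s

153.6


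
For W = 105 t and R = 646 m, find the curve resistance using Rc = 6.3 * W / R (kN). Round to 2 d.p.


Rc = 6.3 * W / R
Rc = 6.3 * 105 / 646
Rc = 661.5 / 646
Rc = 1.02 kN

1.02


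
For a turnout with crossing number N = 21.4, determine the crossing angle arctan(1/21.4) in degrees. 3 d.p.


1/N = 1/21.4 = 0.046729
angle = arctan(0.046729) = 0.046695 rad
angle = 0.046695 * 180/pi = 2.675 degrees

2.675


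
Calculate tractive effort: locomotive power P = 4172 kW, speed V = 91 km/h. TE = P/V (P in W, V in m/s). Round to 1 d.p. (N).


Convert: P = 4172 kW = 4172000 W
V = 91 / 3.6 = 25.2778 m/s
TE = 4172000 / 25.2778
TE = 165046.2 N

165046.2


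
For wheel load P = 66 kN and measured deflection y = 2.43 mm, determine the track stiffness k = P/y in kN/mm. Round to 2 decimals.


Track stiffness k = P / y
k = 66 / 2.43
k = 27.16 kN/mm

27.16


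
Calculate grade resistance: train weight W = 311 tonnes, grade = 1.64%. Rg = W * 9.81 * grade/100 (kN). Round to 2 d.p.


Rg = W * 9.81 * grade / 100
Rg = 311 * 9.81 * 1.64 / 100
Rg = 3050.91 * 0.0164
Rg = 50.03 kN

50.03


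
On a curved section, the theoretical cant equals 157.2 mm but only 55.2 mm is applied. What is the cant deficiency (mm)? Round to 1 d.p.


Cant deficiency = equilibrium cant - actual cant
CD = 157.2 - 55.2
CD = 102.0 mm

102.0


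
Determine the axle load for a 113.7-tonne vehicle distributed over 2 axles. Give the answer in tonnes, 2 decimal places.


Load per axle = total weight / number of axles
Load = 113.7 / 2
Load = 56.85 tonnes

56.85


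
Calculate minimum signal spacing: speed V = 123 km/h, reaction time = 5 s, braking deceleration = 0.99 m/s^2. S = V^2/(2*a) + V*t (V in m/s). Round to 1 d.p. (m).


V = 123 / 3.6 = 34.1667 m/s
Braking distance = 34.1667^2 / (2*0.99) = 589.5763 m
Sighting distance = 34.1667 * 5 = 170.8333 m
S = 589.5763 + 170.8333 = 760.4 m

760.4


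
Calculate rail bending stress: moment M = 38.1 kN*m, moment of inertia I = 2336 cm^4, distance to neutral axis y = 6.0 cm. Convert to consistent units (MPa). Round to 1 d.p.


Convert units:
M = 38.1 kN*m = 38100000 N*mm
y = 6.0 cm = 60 mm
I = 2336 cm^4 = 23360000 mm^4
sigma = 38100000 * 60 / 23360000
sigma = 97.9 MPa

97.9


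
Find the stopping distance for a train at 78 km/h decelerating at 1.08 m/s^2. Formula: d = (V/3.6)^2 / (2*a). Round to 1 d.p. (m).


Convert speed: V = 78 / 3.6 = 21.6667 m/s
V^2 = 469.4444
d = 469.4444 / (2 * 1.08)
d = 469.4444 / 2.16
d = 217.3 m

217.3


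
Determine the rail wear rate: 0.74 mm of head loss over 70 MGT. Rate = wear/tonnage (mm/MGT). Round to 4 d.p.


Wear rate = total wear / cumulative tonnage
Rate = 0.74 / 70
Rate = 0.0106 mm/MGT

0.0106


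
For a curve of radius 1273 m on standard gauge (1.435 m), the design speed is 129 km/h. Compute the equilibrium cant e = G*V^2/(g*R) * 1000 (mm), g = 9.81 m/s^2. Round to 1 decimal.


Convert speed: V = 129 / 3.6 = 35.8333 m/s
Apply formula: e = 1.435 * 35.8333^2 / (9.81 * 1273)
e = 1.435 * 1284.0278 / 12488.13
e = 0.147546 m = 147.5 mm

147.5


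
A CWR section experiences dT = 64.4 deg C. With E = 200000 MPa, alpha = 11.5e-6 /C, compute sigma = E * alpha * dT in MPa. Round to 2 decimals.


sigma = E * alpha * dT
sigma = 200000 * 11.5e-6 * 64.4
sigma = 2.3 * 64.4
sigma = 148.12 MPa

148.12


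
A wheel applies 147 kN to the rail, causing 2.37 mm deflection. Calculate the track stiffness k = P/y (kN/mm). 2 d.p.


Track stiffness k = P / y
k = 147 / 2.37
k = 62.03 kN/mm

62.03


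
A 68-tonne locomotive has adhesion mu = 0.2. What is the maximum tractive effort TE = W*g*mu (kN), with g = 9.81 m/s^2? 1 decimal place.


TE_max = W * g * mu
TE_max = 68 * 9.81 * 0.2
TE_max = 667.08 * 0.2
TE_max = 133.4 kN

133.4


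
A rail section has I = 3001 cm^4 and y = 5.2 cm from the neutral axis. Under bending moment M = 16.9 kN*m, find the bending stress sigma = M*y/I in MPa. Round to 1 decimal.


Convert units:
M = 16.9 kN*m = 16900000 N*mm
y = 5.2 cm = 52 mm
I = 3001 cm^4 = 30010000 mm^4
sigma = 16900000 * 52 / 30010000
sigma = 29.3 MPa

29.3


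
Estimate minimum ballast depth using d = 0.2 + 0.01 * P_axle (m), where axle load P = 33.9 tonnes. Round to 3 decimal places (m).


d = 0.2 + 0.01 * 33.9
d = 0.2 + 0.339
d = 0.539 m

0.539


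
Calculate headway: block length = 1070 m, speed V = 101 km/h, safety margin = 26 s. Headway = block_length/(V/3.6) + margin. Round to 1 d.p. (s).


V = 101 / 3.6 = 28.0556 m/s
Block traversal time = 1070 / 28.0556 = 38.1386 s
Headway = 38.1386 + 26
Headway = 64.1 s

64.1


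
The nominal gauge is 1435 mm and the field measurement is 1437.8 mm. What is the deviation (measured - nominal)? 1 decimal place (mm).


Deviation = measured - nominal
Deviation = 1437.8 - 1435
Deviation = 2.8 mm

2.8


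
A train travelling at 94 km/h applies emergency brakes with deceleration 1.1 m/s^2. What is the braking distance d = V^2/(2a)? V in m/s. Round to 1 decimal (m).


Convert speed: V = 94 / 3.6 = 26.1111 m/s
V^2 = 681.7901
d = 681.7901 / (2 * 1.1)
d = 681.7901 / 2.2
d = 309.9 m

309.9


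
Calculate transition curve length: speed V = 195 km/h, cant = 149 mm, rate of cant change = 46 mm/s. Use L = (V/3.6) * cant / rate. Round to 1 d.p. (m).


Convert speed: V = 195 / 3.6 = 54.1667 m/s
L = 54.1667 * 149 / 46
L = 8070.8333 / 46
L = 175.5 m

175.5


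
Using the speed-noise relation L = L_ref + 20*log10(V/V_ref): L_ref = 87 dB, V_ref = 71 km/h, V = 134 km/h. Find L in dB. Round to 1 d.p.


V/V_ref = 134 / 71 = 1.887324
log10(1.887324) = 0.275846
20 * 0.275846 = 5.5169
L = 87 + 5.5169 = 92.5 dB

92.5


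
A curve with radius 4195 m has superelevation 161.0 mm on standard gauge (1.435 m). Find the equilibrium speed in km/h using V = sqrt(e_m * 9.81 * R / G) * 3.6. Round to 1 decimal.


Convert cant: e = 161.0 mm = 0.1610 m
V_ms = sqrt(0.1610 * 9.81 * 4195 / 1.435)
V_ms = sqrt(4617.160244) = 67.9497 m/s
V = 67.9497 * 3.6 = 244.6 km/h

244.6


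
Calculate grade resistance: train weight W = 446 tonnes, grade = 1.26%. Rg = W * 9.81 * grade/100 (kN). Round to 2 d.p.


Rg = W * 9.81 * grade / 100
Rg = 446 * 9.81 * 1.26 / 100
Rg = 4375.26 * 0.0126
Rg = 55.13 kN

55.13


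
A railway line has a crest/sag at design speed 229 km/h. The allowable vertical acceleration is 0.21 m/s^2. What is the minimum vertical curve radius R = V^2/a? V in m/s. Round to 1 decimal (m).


Convert speed: V = 229 / 3.6 = 63.6111 m/s
V^2 = 4046.3735 m^2/s^2
R_v = 4046.3735 / 0.21
R_v = 19268.4 m

19268.4


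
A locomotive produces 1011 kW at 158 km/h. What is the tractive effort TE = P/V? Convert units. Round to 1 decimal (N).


Convert: P = 1011 kW = 1011000 W
V = 158 / 3.6 = 43.8889 m/s
TE = 1011000 / 43.8889
TE = 23035.4 N

23035.4


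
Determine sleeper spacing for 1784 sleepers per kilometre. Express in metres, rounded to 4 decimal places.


Spacing = 1000 m / number of sleepers
Spacing = 1000 / 1784
Spacing = 0.5605 m

0.5605


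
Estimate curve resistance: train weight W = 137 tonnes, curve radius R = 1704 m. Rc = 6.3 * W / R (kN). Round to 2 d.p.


Rc = 6.3 * W / R
Rc = 6.3 * 137 / 1704
Rc = 863.1 / 1704
Rc = 0.51 kN

0.51


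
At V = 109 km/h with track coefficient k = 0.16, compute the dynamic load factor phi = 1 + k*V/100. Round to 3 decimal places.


phi = 1 + k * V / 100
phi = 1 + 0.16 * 109 / 100
phi = 1 + 0.1744
phi = 1.174

1.174


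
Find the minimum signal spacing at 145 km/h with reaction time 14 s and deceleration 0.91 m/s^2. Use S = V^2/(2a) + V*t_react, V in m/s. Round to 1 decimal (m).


V = 145 / 3.6 = 40.2778 m/s
Braking distance = 40.2778^2 / (2*0.91) = 891.3733 m
Sighting distance = 40.2778 * 14 = 563.8889 m
S = 891.3733 + 563.8889 = 1455.3 m

1455.3


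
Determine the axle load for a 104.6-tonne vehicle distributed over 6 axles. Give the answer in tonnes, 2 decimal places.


Load per axle = total weight / number of axles
Load = 104.6 / 6
Load = 17.43 tonnes

17.43


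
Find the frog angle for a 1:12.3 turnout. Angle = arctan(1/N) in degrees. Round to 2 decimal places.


1/N = 1/12.3 = 0.081301
angle = arctan(0.081301) = 0.081122 rad
angle = 0.081122 * 180/pi = 4.65 degrees

4.65


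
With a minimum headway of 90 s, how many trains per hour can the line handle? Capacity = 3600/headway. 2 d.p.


Capacity = 3600 / headway
Capacity = 3600 / 90
Capacity = 40.00 trains/hour

40.00


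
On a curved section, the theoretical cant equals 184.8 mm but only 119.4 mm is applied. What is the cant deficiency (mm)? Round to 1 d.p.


Cant deficiency = equilibrium cant - actual cant
CD = 184.8 - 119.4
CD = 65.4 mm

65.4


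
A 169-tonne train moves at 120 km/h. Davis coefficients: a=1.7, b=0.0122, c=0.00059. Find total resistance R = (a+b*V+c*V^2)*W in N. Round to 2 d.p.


b*V = 0.0122 * 120 = 1.464
c*V^2 = 0.00059 * 14400 = 8.496
R_per_t = 1.7 + 1.464 + 8.496 = 11.66 N/t
R_total = 11.66 * 169 = 1970.54 N

1970.54


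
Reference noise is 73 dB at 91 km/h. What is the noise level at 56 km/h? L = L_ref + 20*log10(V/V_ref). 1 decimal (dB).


V/V_ref = 56 / 91 = 0.615385
log10(0.615385) = -0.210853
20 * -0.210853 = -4.2171
L = 73 + -4.2171 = 68.8 dB

68.8


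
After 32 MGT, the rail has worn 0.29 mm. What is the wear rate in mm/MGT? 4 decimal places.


Wear rate = total wear / cumulative tonnage
Rate = 0.29 / 32
Rate = 0.0091 mm/MGT

0.0091


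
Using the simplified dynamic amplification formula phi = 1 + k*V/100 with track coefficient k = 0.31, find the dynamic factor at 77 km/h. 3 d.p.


phi = 1 + k * V / 100
phi = 1 + 0.31 * 77 / 100
phi = 1 + 0.2387
phi = 1.239

1.239


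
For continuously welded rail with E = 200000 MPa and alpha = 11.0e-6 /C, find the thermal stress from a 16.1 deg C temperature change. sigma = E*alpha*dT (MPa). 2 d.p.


sigma = E * alpha * dT
sigma = 200000 * 11.0e-6 * 16.1
sigma = 2.2 * 16.1
sigma = 35.42 MPa

35.42


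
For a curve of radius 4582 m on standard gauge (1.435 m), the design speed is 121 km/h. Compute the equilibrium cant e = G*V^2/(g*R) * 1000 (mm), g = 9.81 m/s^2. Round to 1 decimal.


Convert speed: V = 121 / 3.6 = 33.6111 m/s
Apply formula: e = 1.435 * 33.6111^2 / (9.81 * 4582)
e = 1.435 * 1129.7068 / 44949.42
e = 0.036066 m = 36.1 mm

36.1


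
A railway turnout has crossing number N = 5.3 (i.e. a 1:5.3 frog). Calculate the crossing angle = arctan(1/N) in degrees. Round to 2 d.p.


1/N = 1/5.3 = 0.188679
angle = arctan(0.188679) = 0.186487 rad
angle = 0.186487 * 180/pi = 10.68 degrees

10.68


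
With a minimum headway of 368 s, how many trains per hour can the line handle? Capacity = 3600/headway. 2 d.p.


Capacity = 3600 / headway
Capacity = 3600 / 368
Capacity = 9.78 trains/hour

9.78


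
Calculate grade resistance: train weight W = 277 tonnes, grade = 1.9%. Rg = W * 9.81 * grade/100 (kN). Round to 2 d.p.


Rg = W * 9.81 * grade / 100
Rg = 277 * 9.81 * 1.9 / 100
Rg = 2717.37 * 0.019
Rg = 51.63 kN

51.63


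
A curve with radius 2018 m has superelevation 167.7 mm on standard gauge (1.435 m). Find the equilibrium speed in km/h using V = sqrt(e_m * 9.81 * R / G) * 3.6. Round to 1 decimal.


Convert cant: e = 167.7 mm = 0.1677 m
V_ms = sqrt(0.1677 * 9.81 * 2018 / 1.435)
V_ms = sqrt(2313.509732) = 48.099 m/s
V = 48.099 * 3.6 = 173.2 km/h

173.2


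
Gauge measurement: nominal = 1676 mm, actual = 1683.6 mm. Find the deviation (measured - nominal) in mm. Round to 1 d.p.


Deviation = measured - nominal
Deviation = 1683.6 - 1676
Deviation = 7.6 mm

7.6


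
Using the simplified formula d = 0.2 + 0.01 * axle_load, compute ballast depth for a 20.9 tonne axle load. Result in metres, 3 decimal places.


d = 0.2 + 0.01 * 20.9
d = 0.2 + 0.209
d = 0.409 m

0.409


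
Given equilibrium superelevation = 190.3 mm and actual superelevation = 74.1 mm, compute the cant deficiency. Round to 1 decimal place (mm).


Cant deficiency = equilibrium cant - actual cant
CD = 190.3 - 74.1
CD = 116.2 mm

116.2


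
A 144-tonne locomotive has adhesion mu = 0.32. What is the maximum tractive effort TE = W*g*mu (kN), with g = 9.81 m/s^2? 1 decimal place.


TE_max = W * g * mu
TE_max = 144 * 9.81 * 0.32
TE_max = 1412.64 * 0.32
TE_max = 452.0 kN

452.0


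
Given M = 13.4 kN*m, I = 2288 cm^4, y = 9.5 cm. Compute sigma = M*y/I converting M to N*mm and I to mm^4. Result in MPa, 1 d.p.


Convert units:
M = 13.4 kN*m = 13400000 N*mm
y = 9.5 cm = 95 mm
I = 2288 cm^4 = 22880000 mm^4
sigma = 13400000 * 95 / 22880000
sigma = 55.6 MPa

55.6


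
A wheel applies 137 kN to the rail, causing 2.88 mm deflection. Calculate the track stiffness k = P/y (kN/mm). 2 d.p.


Track stiffness k = P / y
k = 137 / 2.88
k = 47.57 kN/mm

47.57


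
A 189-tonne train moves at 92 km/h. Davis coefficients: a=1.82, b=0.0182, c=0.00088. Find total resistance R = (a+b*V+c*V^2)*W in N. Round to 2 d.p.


b*V = 0.0182 * 92 = 1.6744
c*V^2 = 0.00088 * 8464 = 7.44832
R_per_t = 1.82 + 1.6744 + 7.44832 = 10.94272 N/t
R_total = 10.94272 * 189 = 2068.17 N

2068.17


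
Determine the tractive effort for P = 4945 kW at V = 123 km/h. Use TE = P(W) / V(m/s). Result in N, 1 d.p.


Convert: P = 4945 kW = 4945000 W
V = 123 / 3.6 = 34.1667 m/s
TE = 4945000 / 34.1667
TE = 144731.7 N

144731.7


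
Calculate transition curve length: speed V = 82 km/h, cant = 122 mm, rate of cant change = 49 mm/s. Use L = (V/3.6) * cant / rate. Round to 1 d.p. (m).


Convert speed: V = 82 / 3.6 = 22.7778 m/s
L = 22.7778 * 122 / 49
L = 2778.8889 / 49
L = 56.7 m

56.7


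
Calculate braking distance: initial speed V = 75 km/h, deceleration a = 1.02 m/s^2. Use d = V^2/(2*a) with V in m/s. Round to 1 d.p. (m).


Convert speed: V = 75 / 3.6 = 20.8333 m/s
V^2 = 434.0278
d = 434.0278 / (2 * 1.02)
d = 434.0278 / 2.04
d = 212.8 m

212.8


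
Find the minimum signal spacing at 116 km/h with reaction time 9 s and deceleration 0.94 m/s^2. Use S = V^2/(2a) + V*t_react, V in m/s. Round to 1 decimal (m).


V = 116 / 3.6 = 32.2222 m/s
Braking distance = 32.2222^2 / (2*0.94) = 552.2721 m
Sighting distance = 32.2222 * 9 = 290.0 m
S = 552.2721 + 290.0 = 842.3 m

842.3


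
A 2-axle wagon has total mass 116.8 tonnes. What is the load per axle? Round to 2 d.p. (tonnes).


Load per axle = total weight / number of axles
Load = 116.8 / 2
Load = 58.40 tonnes

58.40


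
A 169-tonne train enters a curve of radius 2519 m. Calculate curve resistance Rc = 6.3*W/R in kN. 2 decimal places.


Rc = 6.3 * W / R
Rc = 6.3 * 169 / 2519
Rc = 1064.7 / 2519
Rc = 0.42 kN

0.42


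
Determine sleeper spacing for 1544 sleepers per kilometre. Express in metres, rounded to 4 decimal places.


Spacing = 1000 m / number of sleepers
Spacing = 1000 / 1544
Spacing = 0.6477 m

0.6477


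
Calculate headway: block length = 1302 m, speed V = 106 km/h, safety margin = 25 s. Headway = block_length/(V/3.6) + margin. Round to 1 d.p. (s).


V = 106 / 3.6 = 29.4444 m/s
Block traversal time = 1302 / 29.4444 = 44.2189 s
Headway = 44.2189 + 25
Headway = 69.2 s

69.2


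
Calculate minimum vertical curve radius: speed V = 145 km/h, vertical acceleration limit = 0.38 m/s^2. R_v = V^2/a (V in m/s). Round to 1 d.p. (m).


Convert speed: V = 145 / 3.6 = 40.2778 m/s
V^2 = 1622.2994 m^2/s^2
R_v = 1622.2994 / 0.38
R_v = 4269.2 m

4269.2


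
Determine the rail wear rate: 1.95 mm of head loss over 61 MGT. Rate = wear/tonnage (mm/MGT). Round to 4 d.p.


Wear rate = total wear / cumulative tonnage
Rate = 1.95 / 61
Rate = 0.0320 mm/MGT

0.0320


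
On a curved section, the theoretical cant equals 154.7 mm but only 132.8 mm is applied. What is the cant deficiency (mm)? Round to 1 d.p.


Cant deficiency = equilibrium cant - actual cant
CD = 154.7 - 132.8
CD = 21.9 mm

21.9


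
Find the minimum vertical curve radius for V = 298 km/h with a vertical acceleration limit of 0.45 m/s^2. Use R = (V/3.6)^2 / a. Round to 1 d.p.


Convert speed: V = 298 / 3.6 = 82.7778 m/s
V^2 = 6852.1605 m^2/s^2
R_v = 6852.1605 / 0.45
R_v = 15227.0 m

15227.0


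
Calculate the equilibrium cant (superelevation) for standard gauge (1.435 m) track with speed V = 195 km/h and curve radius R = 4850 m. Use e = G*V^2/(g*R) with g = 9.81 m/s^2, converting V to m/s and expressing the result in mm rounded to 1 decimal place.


Convert speed: V = 195 / 3.6 = 54.1667 m/s
Apply formula: e = 1.435 * 54.1667^2 / (9.81 * 4850)
e = 1.435 * 2934.0278 / 47578.5
e = 0.088492 m = 88.5 mm

88.5


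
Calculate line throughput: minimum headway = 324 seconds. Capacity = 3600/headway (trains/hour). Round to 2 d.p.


Capacity = 3600 / headway
Capacity = 3600 / 324
Capacity = 11.11 trains/hour

11.11


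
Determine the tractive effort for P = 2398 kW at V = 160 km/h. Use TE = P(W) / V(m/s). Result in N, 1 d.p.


Convert: P = 2398 kW = 2398000 W
V = 160 / 3.6 = 44.4444 m/s
TE = 2398000 / 44.4444
TE = 53955.0 N

53955.0


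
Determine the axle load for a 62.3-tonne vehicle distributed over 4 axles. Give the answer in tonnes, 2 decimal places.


Load per axle = total weight / number of axles
Load = 62.3 / 4
Load = 15.58 tonnes

15.58


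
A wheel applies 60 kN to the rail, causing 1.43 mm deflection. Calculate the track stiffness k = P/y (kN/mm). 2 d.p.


Track stiffness k = P / y
k = 60 / 1.43
k = 41.96 kN/mm

41.96


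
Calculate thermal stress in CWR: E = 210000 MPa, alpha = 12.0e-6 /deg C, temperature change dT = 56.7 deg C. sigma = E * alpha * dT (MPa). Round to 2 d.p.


sigma = E * alpha * dT
sigma = 210000 * 12.0e-6 * 56.7
sigma = 2.52 * 56.7
sigma = 142.88 MPa

142.88


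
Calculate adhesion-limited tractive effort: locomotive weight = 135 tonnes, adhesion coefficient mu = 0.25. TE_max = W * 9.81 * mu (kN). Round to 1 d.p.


TE_max = W * g * mu
TE_max = 135 * 9.81 * 0.25
TE_max = 1324.35 * 0.25
TE_max = 331.1 kN

331.1


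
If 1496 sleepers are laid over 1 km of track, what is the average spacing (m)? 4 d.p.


Spacing = 1000 m / number of sleepers
Spacing = 1000 / 1496
Spacing = 0.6684 m

0.6684


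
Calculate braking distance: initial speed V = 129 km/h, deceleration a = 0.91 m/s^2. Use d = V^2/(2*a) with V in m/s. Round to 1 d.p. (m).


Convert speed: V = 129 / 3.6 = 35.8333 m/s
V^2 = 1284.0278
d = 1284.0278 / (2 * 0.91)
d = 1284.0278 / 1.82
d = 705.5 m

705.5


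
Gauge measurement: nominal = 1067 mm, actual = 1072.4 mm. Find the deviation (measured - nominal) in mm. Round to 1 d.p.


Deviation = measured - nominal
Deviation = 1072.4 - 1067
Deviation = 5.4 mm

5.4


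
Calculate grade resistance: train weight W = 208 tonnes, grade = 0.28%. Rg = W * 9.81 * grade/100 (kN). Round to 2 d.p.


Rg = W * 9.81 * grade / 100
Rg = 208 * 9.81 * 0.28 / 100
Rg = 2040.48 * 0.0028
Rg = 5.71 kN

5.71


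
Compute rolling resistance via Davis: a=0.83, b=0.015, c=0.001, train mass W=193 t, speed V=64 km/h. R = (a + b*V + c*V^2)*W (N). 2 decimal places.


b*V = 0.015 * 64 = 0.96
c*V^2 = 0.001 * 4096 = 4.096
R_per_t = 0.83 + 0.96 + 4.096 = 5.886 N/t
R_total = 5.886 * 193 = 1136.00 N

1136.00


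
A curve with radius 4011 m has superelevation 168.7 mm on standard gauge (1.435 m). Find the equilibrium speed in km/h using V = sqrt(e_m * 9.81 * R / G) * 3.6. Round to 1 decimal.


Convert cant: e = 168.7 mm = 0.1687 m
V_ms = sqrt(0.1687 * 9.81 * 4011 / 1.435)
V_ms = sqrt(4625.778688) = 68.0131 m/s
V = 68.0131 * 3.6 = 244.8 km/h

244.8


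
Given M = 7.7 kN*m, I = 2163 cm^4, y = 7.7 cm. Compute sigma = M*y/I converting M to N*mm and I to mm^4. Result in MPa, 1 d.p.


Convert units:
M = 7.7 kN*m = 7700000 N*mm
y = 7.7 cm = 77 mm
I = 2163 cm^4 = 21630000 mm^4
sigma = 7700000 * 77 / 21630000
sigma = 27.4 MPa

27.4


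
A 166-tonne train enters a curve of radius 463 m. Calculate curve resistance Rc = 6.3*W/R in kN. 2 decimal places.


Rc = 6.3 * W / R
Rc = 6.3 * 166 / 463
Rc = 1045.8 / 463
Rc = 2.26 kN

2.26


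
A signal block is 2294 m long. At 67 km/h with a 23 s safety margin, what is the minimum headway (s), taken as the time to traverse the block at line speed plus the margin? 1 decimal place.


V = 67 / 3.6 = 18.6111 m/s
Block traversal time = 2294 / 18.6111 = 123.2597 s
Headway = 123.2597 + 23
Headway = 146.3 s

146.3


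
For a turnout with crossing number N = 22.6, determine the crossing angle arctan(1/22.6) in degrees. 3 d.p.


1/N = 1/22.6 = 0.044248
angle = arctan(0.044248) = 0.044219 rad
angle = 0.044219 * 180/pi = 2.534 degrees

2.534


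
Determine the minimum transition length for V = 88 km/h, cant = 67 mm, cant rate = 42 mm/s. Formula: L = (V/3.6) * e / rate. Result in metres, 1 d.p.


Convert speed: V = 88 / 3.6 = 24.4444 m/s
L = 24.4444 * 67 / 42
L = 1637.7778 / 42
L = 39.0 m

39.0


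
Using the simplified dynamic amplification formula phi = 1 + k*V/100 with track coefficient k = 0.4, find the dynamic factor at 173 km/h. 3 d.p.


phi = 1 + k * V / 100
phi = 1 + 0.4 * 173 / 100
phi = 1 + 0.692
phi = 1.692

1.692


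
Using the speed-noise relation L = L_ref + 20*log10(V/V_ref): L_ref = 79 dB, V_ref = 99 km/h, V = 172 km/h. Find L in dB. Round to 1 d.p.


V/V_ref = 172 / 99 = 1.737374
log10(1.737374) = 0.239893
20 * 0.239893 = 4.7979
L = 79 + 4.7979 = 83.8 dB

83.8


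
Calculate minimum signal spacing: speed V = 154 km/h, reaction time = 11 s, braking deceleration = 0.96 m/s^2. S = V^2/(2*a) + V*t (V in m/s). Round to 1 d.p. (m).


V = 154 / 3.6 = 42.7778 m/s
Braking distance = 42.7778^2 / (2*0.96) = 953.0928 m
Sighting distance = 42.7778 * 11 = 470.5556 m
S = 953.0928 + 470.5556 = 1423.6 m

1423.6


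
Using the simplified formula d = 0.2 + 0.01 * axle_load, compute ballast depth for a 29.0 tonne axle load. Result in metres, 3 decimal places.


d = 0.2 + 0.01 * 29.0
d = 0.2 + 0.29
d = 0.490 m

0.490


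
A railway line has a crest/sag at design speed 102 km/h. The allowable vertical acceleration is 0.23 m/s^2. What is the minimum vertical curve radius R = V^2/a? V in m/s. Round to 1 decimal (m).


Convert speed: V = 102 / 3.6 = 28.3333 m/s
V^2 = 802.7778 m^2/s^2
R_v = 802.7778 / 0.23
R_v = 3490.3 m

3490.3


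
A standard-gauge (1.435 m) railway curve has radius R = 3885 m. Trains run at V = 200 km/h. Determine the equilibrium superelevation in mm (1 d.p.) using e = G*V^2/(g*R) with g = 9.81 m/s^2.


Convert speed: V = 200 / 3.6 = 55.5556 m/s
Apply formula: e = 1.435 * 55.5556^2 / (9.81 * 3885)
e = 1.435 * 3086.4198 / 38111.85
e = 0.116211 m = 116.2 mm

116.2


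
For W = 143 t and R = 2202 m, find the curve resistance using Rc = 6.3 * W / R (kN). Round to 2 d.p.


Rc = 6.3 * W / R
Rc = 6.3 * 143 / 2202
Rc = 900.9 / 2202
Rc = 0.41 kN

0.41


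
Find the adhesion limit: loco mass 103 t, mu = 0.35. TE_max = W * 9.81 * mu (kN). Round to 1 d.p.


TE_max = W * g * mu
TE_max = 103 * 9.81 * 0.35
TE_max = 1010.43 * 0.35
TE_max = 353.7 kN

353.7


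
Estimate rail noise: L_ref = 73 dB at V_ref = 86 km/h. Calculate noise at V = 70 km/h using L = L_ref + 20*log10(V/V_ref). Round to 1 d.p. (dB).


V/V_ref = 70 / 86 = 0.813953
log10(0.813953) = -0.0894
20 * -0.0894 = -1.788
L = 73 + -1.788 = 71.2 dB

71.2


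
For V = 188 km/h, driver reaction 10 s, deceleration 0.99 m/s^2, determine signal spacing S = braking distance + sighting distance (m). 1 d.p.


V = 188 / 3.6 = 52.2222 m/s
Braking distance = 52.2222^2 / (2*0.99) = 1377.3538 m
Sighting distance = 52.2222 * 10 = 522.2222 m
S = 1377.3538 + 522.2222 = 1899.6 m

1899.6


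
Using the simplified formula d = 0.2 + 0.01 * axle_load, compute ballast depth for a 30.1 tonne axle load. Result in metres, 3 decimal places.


d = 0.2 + 0.01 * 30.1
d = 0.2 + 0.301
d = 0.501 m

0.501


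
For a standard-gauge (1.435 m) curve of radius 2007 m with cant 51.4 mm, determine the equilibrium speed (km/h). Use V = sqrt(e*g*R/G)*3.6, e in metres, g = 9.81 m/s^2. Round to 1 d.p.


Convert cant: e = 51.4 mm = 0.0514 m
V_ms = sqrt(0.0514 * 9.81 * 2007 / 1.435)
V_ms = sqrt(705.224835) = 26.5561 m/s
V = 26.5561 * 3.6 = 95.6 km/h

95.6


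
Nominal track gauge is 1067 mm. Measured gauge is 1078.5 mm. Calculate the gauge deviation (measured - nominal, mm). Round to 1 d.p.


Deviation = measured - nominal
Deviation = 1078.5 - 1067
Deviation = 11.5 mm

11.5


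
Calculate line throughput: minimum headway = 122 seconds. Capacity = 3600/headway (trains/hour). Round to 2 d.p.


Capacity = 3600 / headway
Capacity = 3600 / 122
Capacity = 29.51 trains/hour

29.51


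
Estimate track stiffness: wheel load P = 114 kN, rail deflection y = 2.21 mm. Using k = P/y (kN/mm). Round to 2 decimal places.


Track stiffness k = P / y
k = 114 / 2.21
k = 51.58 kN/mm

51.58


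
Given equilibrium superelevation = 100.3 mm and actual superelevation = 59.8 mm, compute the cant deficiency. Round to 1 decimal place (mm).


Cant deficiency = equilibrium cant - actual cant
CD = 100.3 - 59.8
CD = 40.5 mm

40.5


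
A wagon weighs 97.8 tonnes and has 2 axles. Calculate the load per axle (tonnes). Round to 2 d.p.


Load per axle = total weight / number of axles
Load = 97.8 / 2
Load = 48.90 tonnes

48.90


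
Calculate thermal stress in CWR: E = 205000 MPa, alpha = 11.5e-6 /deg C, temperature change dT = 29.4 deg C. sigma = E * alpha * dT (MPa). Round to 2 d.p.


sigma = E * alpha * dT
sigma = 205000 * 11.5e-6 * 29.4
sigma = 2.3575 * 29.4
sigma = 69.31 MPa

69.31


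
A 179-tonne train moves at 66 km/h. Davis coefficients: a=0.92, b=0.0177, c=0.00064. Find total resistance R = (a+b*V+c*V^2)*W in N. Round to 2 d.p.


b*V = 0.0177 * 66 = 1.1682
c*V^2 = 0.00064 * 4356 = 2.78784
R_per_t = 0.92 + 1.1682 + 2.78784 = 4.87604 N/t
R_total = 4.87604 * 179 = 872.81 N

872.81


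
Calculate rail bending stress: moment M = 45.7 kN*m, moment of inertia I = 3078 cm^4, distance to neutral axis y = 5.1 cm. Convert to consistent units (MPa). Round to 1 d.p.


Convert units:
M = 45.7 kN*m = 45700000 N*mm
y = 5.1 cm = 51 mm
I = 3078 cm^4 = 30780000 mm^4
sigma = 45700000 * 51 / 30780000
sigma = 75.7 MPa

75.7


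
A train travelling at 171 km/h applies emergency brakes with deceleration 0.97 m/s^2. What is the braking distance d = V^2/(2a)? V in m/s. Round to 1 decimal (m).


Convert speed: V = 171 / 3.6 = 47.5 m/s
V^2 = 2256.25
d = 2256.25 / (2 * 0.97)
d = 2256.25 / 1.94
d = 1163.0 m

1163.0


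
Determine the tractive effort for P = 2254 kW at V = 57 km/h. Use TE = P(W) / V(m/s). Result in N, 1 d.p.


Convert: P = 2254 kW = 2254000 W
V = 57 / 3.6 = 15.8333 m/s
TE = 2254000 / 15.8333
TE = 142357.9 N

142357.9


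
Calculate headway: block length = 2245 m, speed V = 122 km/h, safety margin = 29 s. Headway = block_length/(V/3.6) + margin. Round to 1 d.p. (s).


V = 122 / 3.6 = 33.8889 m/s
Block traversal time = 2245 / 33.8889 = 66.2459 s
Headway = 66.2459 + 29
Headway = 95.2 s

95.2


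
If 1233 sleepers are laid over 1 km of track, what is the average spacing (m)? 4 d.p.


Spacing = 1000 m / number of sleepers
Spacing = 1000 / 1233
Spacing = 0.8110 m

0.8110


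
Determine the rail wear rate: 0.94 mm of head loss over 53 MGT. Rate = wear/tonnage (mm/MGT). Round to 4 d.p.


Wear rate = total wear / cumulative tonnage
Rate = 0.94 / 53
Rate = 0.0177 mm/MGT

0.0177


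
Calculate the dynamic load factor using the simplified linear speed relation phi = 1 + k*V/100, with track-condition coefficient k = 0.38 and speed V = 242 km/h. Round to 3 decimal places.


phi = 1 + k * V / 100
phi = 1 + 0.38 * 242 / 100
phi = 1 + 0.9196
phi = 1.920

1.920


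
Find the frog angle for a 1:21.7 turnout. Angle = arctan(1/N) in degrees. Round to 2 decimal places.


1/N = 1/21.7 = 0.046083
angle = arctan(0.046083) = 0.04605 rad
angle = 0.04605 * 180/pi = 2.64 degrees

2.64


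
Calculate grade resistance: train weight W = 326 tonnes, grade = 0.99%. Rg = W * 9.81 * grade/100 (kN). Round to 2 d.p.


Rg = W * 9.81 * grade / 100
Rg = 326 * 9.81 * 0.99 / 100
Rg = 3198.06 * 0.0099
Rg = 31.66 kN

31.66


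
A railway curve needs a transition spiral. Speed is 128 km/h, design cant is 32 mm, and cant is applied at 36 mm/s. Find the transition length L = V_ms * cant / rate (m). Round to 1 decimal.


Convert speed: V = 128 / 3.6 = 35.5556 m/s
L = 35.5556 * 32 / 36
L = 1137.7778 / 36
L = 31.6 m

31.6


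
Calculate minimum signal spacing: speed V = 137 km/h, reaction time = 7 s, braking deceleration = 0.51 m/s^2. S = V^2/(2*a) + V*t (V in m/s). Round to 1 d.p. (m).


V = 137 / 3.6 = 38.0556 m/s
Braking distance = 38.0556^2 / (2*0.51) = 1419.8287 m
Sighting distance = 38.0556 * 7 = 266.3889 m
S = 1419.8287 + 266.3889 = 1686.2 m

1686.2


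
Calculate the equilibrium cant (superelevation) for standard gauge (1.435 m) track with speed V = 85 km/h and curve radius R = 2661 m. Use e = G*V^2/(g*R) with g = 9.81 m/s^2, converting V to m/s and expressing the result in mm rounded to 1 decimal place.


Convert speed: V = 85 / 3.6 = 23.6111 m/s
Apply formula: e = 1.435 * 23.6111^2 / (9.81 * 2661)
e = 1.435 * 557.4846 / 26104.41
e = 0.030646 m = 30.6 mm

30.6


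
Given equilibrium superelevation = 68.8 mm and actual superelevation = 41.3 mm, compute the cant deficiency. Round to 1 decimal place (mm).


Cant deficiency = equilibrium cant - actual cant
CD = 68.8 - 41.3
CD = 27.5 mm

27.5


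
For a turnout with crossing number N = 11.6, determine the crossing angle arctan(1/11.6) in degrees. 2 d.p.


1/N = 1/11.6 = 0.086207
angle = arctan(0.086207) = 0.085994 rad
angle = 0.085994 * 180/pi = 4.93 degrees

4.93


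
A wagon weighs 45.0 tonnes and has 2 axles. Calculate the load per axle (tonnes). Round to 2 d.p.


Load per axle = total weight / number of axles
Load = 45.0 / 2
Load = 22.50 tonnes

22.50


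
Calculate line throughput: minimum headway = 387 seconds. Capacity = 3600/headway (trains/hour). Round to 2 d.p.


Capacity = 3600 / headway
Capacity = 3600 / 387
Capacity = 9.30 trains/hour

9.30


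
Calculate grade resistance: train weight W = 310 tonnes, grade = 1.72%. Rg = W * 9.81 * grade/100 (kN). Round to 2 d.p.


Rg = W * 9.81 * grade / 100
Rg = 310 * 9.81 * 1.72 / 100
Rg = 3041.1 * 0.0172
Rg = 52.31 kN

52.31


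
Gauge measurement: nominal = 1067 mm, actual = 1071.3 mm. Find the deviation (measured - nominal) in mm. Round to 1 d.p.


Deviation = measured - nominal
Deviation = 1071.3 - 1067
Deviation = 4.3 mm

4.3


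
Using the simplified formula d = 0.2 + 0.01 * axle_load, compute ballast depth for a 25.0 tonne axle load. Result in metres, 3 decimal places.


d = 0.2 + 0.01 * 25.0
d = 0.2 + 0.25
d = 0.450 m

0.450


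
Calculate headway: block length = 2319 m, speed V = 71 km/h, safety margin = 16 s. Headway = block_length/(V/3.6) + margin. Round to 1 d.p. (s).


V = 71 / 3.6 = 19.7222 m/s
Block traversal time = 2319 / 19.7222 = 117.5831 s
Headway = 117.5831 + 16
Headway = 133.6 s

133.6


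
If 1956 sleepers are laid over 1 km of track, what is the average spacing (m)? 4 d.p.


Spacing = 1000 m / number of sleepers
Spacing = 1000 / 1956
Spacing = 0.5112 m

0.5112


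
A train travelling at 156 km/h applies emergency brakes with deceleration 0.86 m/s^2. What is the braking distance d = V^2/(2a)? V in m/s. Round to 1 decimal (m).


Convert speed: V = 156 / 3.6 = 43.3333 m/s
V^2 = 1877.7778
d = 1877.7778 / (2 * 0.86)
d = 1877.7778 / 1.72
d = 1091.7 m

1091.7


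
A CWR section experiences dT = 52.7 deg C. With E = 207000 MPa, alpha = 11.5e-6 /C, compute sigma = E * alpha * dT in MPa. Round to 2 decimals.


sigma = E * alpha * dT
sigma = 207000 * 11.5e-6 * 52.7
sigma = 2.3805 * 52.7
sigma = 125.45 MPa

125.45


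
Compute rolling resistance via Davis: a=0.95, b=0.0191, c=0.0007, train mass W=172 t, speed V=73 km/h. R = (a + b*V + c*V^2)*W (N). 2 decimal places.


b*V = 0.0191 * 73 = 1.3943
c*V^2 = 0.0007 * 5329 = 3.7303
R_per_t = 0.95 + 1.3943 + 3.7303 = 6.0746 N/t
R_total = 6.0746 * 172 = 1044.83 N

1044.83


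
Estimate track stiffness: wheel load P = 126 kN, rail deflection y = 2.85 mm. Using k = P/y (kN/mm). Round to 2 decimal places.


Track stiffness k = P / y
k = 126 / 2.85
k = 44.21 kN/mm

44.21


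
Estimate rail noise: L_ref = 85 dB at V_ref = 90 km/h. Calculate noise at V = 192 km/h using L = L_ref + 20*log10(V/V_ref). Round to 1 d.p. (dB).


V/V_ref = 192 / 90 = 2.133333
log10(2.133333) = 0.329059
20 * 0.329059 = 6.5812
L = 85 + 6.5812 = 91.6 dB

91.6


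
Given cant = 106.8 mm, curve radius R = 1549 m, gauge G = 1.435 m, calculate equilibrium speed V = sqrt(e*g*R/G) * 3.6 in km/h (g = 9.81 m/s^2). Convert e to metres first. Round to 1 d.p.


Convert cant: e = 106.8 mm = 0.1068 m
V_ms = sqrt(0.1068 * 9.81 * 1549 / 1.435)
V_ms = sqrt(1130.940552) = 33.6295 m/s
V = 33.6295 * 3.6 = 121.1 km/h

121.1


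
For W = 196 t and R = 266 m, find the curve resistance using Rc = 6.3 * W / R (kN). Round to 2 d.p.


Rc = 6.3 * W / R
Rc = 6.3 * 196 / 266
Rc = 1234.8 / 266
Rc = 4.64 kN

4.64


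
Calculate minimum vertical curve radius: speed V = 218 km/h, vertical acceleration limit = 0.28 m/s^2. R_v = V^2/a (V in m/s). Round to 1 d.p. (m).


Convert speed: V = 218 / 3.6 = 60.5556 m/s
V^2 = 3666.9753 m^2/s^2
R_v = 3666.9753 / 0.28
R_v = 13096.3 m

13096.3


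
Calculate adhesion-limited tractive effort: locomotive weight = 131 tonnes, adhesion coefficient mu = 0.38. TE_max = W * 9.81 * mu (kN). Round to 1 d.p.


TE_max = W * g * mu
TE_max = 131 * 9.81 * 0.38
TE_max = 1285.11 * 0.38
TE_max = 488.3 kN

488.3


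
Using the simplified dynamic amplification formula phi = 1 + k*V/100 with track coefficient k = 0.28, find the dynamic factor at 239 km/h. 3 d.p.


phi = 1 + k * V / 100
phi = 1 + 0.28 * 239 / 100
phi = 1 + 0.6692
phi = 1.669

1.669


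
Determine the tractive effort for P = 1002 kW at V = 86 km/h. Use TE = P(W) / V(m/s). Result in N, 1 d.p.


Convert: P = 1002 kW = 1002000 W
V = 86 / 3.6 = 23.8889 m/s
TE = 1002000 / 23.8889
TE = 41944.2 N

41944.2


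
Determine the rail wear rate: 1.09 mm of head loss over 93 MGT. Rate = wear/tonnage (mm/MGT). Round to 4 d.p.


Wear rate = total wear / cumulative tonnage
Rate = 1.09 / 93
Rate = 0.0117 mm/MGT

0.0117


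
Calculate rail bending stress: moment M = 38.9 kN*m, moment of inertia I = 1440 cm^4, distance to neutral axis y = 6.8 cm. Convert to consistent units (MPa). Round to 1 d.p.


Convert units:
M = 38.9 kN*m = 38900000 N*mm
y = 6.8 cm = 68 mm
I = 1440 cm^4 = 14400000 mm^4
sigma = 38900000 * 68 / 14400000
sigma = 183.7 MPa

183.7


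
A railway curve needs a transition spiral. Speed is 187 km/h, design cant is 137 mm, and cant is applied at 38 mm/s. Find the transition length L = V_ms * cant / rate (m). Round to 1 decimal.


Convert speed: V = 187 / 3.6 = 51.9444 m/s
L = 51.9444 * 137 / 38
L = 7116.3889 / 38
L = 187.3 m

187.3


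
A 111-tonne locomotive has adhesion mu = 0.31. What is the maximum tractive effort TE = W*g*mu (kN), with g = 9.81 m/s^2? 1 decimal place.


TE_max = W * g * mu
TE_max = 111 * 9.81 * 0.31
TE_max = 1088.91 * 0.31
TE_max = 337.6 kN

337.6


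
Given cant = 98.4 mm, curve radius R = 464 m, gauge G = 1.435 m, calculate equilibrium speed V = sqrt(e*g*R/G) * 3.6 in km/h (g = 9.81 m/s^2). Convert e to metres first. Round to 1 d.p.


Convert cant: e = 98.4 mm = 0.0984 m
V_ms = sqrt(0.0984 * 9.81 * 464 / 1.435)
V_ms = sqrt(312.126171) = 17.6671 m/s
V = 17.6671 * 3.6 = 63.6 km/h

63.6


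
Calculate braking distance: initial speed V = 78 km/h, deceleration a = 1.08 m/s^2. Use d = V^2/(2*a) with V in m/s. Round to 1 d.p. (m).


Convert speed: V = 78 / 3.6 = 21.6667 m/s
V^2 = 469.4444
d = 469.4444 / (2 * 1.08)
d = 469.4444 / 2.16
d = 217.3 m

217.3


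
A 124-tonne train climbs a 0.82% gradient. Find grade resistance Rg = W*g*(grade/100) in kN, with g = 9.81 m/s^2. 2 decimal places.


Rg = W * 9.81 * grade / 100
Rg = 124 * 9.81 * 0.82 / 100
Rg = 1216.44 * 0.0082
Rg = 9.97 kN

9.97


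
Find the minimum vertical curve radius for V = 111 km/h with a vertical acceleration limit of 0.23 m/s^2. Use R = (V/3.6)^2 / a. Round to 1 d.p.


Convert speed: V = 111 / 3.6 = 30.8333 m/s
V^2 = 950.6944 m^2/s^2
R_v = 950.6944 / 0.23
R_v = 4133.5 m

4133.5


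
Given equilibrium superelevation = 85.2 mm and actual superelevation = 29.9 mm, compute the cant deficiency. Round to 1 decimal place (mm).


Cant deficiency = equilibrium cant - actual cant
CD = 85.2 - 29.9
CD = 55.3 mm

55.3


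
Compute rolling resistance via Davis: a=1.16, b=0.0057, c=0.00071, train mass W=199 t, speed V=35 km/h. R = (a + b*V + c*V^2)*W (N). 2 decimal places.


b*V = 0.0057 * 35 = 0.1995
c*V^2 = 0.00071 * 1225 = 0.86975
R_per_t = 1.16 + 0.1995 + 0.86975 = 2.22925 N/t
R_total = 2.22925 * 199 = 443.62 N

443.62
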